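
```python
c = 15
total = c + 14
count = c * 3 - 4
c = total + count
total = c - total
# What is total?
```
Trace:
  c=15
  c=15, total=29
  c=15, total=29, count=41
  c=70, total=29, count=41
  c=70, total=41, count=41

Final answer: 41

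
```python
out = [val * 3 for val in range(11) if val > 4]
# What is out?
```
Trace:
  val=0
  val=1
  val=2
  val=3
  val=4
  val=5
  val=6
  val=7
  val=8
  val=9
  val=10
  out=[15, 18, 21, 24, 27, 30]

Final answer: [15, 18, 21, 24, 27, 30]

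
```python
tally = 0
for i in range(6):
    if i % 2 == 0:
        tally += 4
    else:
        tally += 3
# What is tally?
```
Trace:
  tally=0
  tally=4, i=0
  tally=7, i=1
  tally=11, i=2
  tally=14, i=3
  tally=18, i=4
  tally=21, i=5

Final answer: 21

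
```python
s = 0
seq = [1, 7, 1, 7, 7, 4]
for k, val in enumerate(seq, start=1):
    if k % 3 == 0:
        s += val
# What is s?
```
Trace:
  s=0
  s=0, k=1, val=1
  s=0, k=2, val=7
  s=1, k=3, val=1
  s=1, k=4, val=7
  s=1, k=5, val=7
  s=5, k=6, val=4

Final answer: 5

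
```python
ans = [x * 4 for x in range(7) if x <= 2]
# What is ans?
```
Trace:
  x=0
  x=1
  x=2
  x=3
  x=4
  x=5
  x=6
  ans=[0, 4, 8]

Final answer: [0, 4, 8]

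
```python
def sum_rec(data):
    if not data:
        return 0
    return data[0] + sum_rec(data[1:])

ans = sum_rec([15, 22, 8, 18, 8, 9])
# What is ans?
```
Call trace:
sum_rec(data=[15, 22, 8, 18, 8, 9])
  sum_rec(data=[22, 8, 18, 8, 9])
    sum_rec(data=[8, 18, 8, 9])
      sum_rec(data=[18, 8, 9])
        sum_rec(data=[8, 9])
          sum_rec(data=[9])
            sum_rec(data=[])
            -> return 0
          -> return 9
        -> return 17
      -> return 35
    -> return 43
  -> return 65
-> return 80

Final answer: 80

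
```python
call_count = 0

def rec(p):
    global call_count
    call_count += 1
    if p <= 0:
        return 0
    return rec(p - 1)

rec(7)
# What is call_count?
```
Call trace:
rec(p=7)
  rec(p=6)
    rec(p=5)
      rec(p=4)
        rec(p=3)
          rec(p=2)
            rec(p=1)
              rec(p=0)
              -> return 0
            -> return 0
          -> return 0
        -> return 0
      -> return 0
    -> return 0
  -> return 0
-> return 0

call_count is incremented once per call. rec is entered once for each p = 7, 6, 5, 4, 3, 2, 1, 0 (the p <= 0 call returns without recursing), i.e. 7 + 1 calls.
call_count = 8

Final answer: 8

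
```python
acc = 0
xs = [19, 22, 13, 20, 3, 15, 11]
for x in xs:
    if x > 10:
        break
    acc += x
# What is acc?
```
Trace:
  acc=0
  acc=0, x=19

Final answer: 0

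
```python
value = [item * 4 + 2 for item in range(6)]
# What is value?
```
Trace:
  item=0
  item=1
  item=2
  item=3
  item=4
  item=5
  value=[2, 6, 10, 14, 18, 22]

Final answer: [2, 6, 10, 14, 18, 22]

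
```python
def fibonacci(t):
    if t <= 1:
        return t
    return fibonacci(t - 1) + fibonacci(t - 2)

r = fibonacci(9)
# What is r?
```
Call trace (a repeated sub-call is expanded the first time; later identical calls just restate its return value):
fibonacci(t=9)
  fibonacci(t=8)
    fibonacci(t=7)
      fibonacci(t=6)
        fibonacci(t=5)
          fibonacci(t=4)
            fibonacci(t=3)
              fibonacci(t=2)
                fibonacci(t=1)
                -> return 1
                fibonacci(t=0)
                -> return 0
              -> return 1
              fibonacci(t=1)
              -> return 1
            -> return 2
            fibonacci(t=2) -> return 1  (same call as traced above)
          -> return 3
          fibonacci(t=3) -> return 2  (same call as traced above)
        -> return 5
        fibonacci(t=4) -> return 3  (same call as traced above)
      -> return 8
      fibonacci(t=5) -> return 5  (same call as traced above)
    -> return 13
    fibonacci(t=6) -> return 8  (same call as traced above)
  -> return 21
  fibonacci(t=7) -> return 13  (same call as traced above)
-> return 34

Final answer: 34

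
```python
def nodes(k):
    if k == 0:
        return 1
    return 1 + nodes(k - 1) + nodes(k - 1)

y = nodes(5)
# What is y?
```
Call trace (a repeated sub-call is expanded the first time; later identical calls just restate its return value):
nodes(k=5)
  nodes(k=4)
    nodes(k=3)
      nodes(k=2)
        nodes(k=1)
          nodes(k=0)
          -> return 1
          nodes(k=0)
          -> return 1
        -> return 3
        nodes(k=1) -> return 3  (same call as traced above)
      -> return 7
      nodes(k=2) -> return 7  (same call as traced above)
    -> return 15
    nodes(k=3) -> return 15  (same call as traced above)
  -> return 31
  nodes(k=4) -> return 31  (same call as traced above)
-> return 63

Final answer: 63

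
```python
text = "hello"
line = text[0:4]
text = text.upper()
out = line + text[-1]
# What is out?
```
Trace:
  text='hello'
  text='hello', line='hell'
  text='HELLO', line='hell'
  text='HELLO', line='hell', out='hellO'

Final answer: 'hellO'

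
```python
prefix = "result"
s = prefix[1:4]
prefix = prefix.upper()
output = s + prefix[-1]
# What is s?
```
Trace:
  prefix='result'
  prefix='result', s='esu'
  prefix='RESULT', s='esu'
  prefix='RESULT', s='esu', output='esuT'

Final answer: 'esu'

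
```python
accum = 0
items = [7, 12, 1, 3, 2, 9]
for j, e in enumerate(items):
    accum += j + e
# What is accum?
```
Trace:
  accum=0
  accum=7, j=0, e=7
  accum=20, j=1, e=12
  accum=23, j=2, e=1
  accum=29, j=3, e=3
  accum=35, j=4, e=2
  accum=49, j=5, e=9

Final answer: 49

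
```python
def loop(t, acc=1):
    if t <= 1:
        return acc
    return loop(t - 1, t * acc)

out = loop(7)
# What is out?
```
Call trace:
loop(t=7, acc=1)
  loop(t=6, acc=7)
    loop(t=5, acc=42)
      loop(t=4, acc=210)
        loop(t=3, acc=840)
          loop(t=2, acc=2520)
            loop(t=1, acc=5040)
            -> return 5040
          -> return 5040
        -> return 5040
      -> return 5040
    -> return 5040
  -> return 5040
-> return 5040

Final answer: 5040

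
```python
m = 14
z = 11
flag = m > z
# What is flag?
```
Trace:
  m=14
  m=14, z=11
  m=14, z=11, flag=True

Final answer: True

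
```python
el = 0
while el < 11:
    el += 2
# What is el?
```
Trace:
  el=0
  el=2
  el=4
  el=6
  el=8
  el=10
  el=12

Final answer: 12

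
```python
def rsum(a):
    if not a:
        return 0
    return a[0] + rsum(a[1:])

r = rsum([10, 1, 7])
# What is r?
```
Call trace:
rsum(a=[10, 1, 7])
  rsum(a=[1, 7])
    rsum(a=[7])
      rsum(a=[])
      -> return 0
    -> return 7
  -> return 8
-> return 18

Final answer: 18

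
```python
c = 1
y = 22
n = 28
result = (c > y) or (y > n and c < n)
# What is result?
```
Trace:
  c=1
  c=1, y=22
  c=1, y=22, n=28
  c=1, y=22, n=28, result=False

Final answer: False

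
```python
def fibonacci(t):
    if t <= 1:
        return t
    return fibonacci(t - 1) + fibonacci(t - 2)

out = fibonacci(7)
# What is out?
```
Call trace (a repeated sub-call is expanded the first time; later identical calls just restate its return value):
fibonacci(t=7)
  fibonacci(t=6)
    fibonacci(t=5)
      fibonacci(t=4)
        fibonacci(t=3)
          fibonacci(t=2)
            fibonacci(t=1)
            -> return 1
            fibonacci(t=0)
            -> return 0
          -> return 1
          fibonacci(t=1)
          -> return 1
        -> return 2
        fibonacci(t=2) -> return 1  (same call as traced above)
      -> return 3
      fibonacci(t=3) -> return 2  (same call as traced above)
    -> return 5
    fibonacci(t=4) -> return 3  (same call as traced above)
  -> return 8
  fibonacci(t=5) -> return 5  (same call as traced above)
-> return 13

Final answer: 13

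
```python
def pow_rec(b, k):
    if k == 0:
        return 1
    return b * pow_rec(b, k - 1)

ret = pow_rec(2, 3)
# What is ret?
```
Call trace:
pow_rec(b=2, k=3)
  pow_rec(b=2, k=2)
    pow_rec(b=2, k=1)
      pow_rec(b=2, k=0)
      -> return 1
    -> return 2
  -> return 4
-> return 8

Final answer: 8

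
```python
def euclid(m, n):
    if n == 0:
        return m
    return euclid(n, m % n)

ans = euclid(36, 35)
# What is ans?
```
Call trace:
euclid(m=36, n=35)
  euclid(m=35, n=1)
    euclid(m=1, n=0)
    -> return 1
  -> return 1
-> return 1

Final answer: 1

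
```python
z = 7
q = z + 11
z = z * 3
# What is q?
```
Trace:
  z=7
  z=7, q=18
  z=21, q=18

Final answer: 18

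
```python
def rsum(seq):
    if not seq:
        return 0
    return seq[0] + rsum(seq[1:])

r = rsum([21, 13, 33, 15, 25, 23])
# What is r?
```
Call trace:
rsum(seq=[21, 13, 33, 15, 25, 23])
  rsum(seq=[13, 33, 15, 25, 23])
    rsum(seq=[33, 15, 25, 23])
      rsum(seq=[15, 25, 23])
        rsum(seq=[25, 23])
          rsum(seq=[23])
            rsum(seq=[])
            -> return 0
          -> return 23
        -> return 48
      -> return 63
    -> return 96
  -> return 109
-> return 130

Final answer: 130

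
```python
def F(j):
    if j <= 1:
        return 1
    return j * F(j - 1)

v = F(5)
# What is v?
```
Call trace:
F(j=5)
  F(j=4)
    F(j=3)
      F(j=2)
        F(j=1)
        -> return 1
      -> return 2
    -> return 6
  -> return 24
-> return 120

Final answer: 120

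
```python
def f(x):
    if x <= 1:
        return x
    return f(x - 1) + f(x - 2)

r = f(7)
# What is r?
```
Call trace (a repeated sub-call is expanded the first time; later identical calls just restate its return value):
f(x=7)
  f(x=6)
    f(x=5)
      f(x=4)
        f(x=3)
          f(x=2)
            f(x=1)
            -> return 1
            f(x=0)
            -> return 0
          -> return 1
          f(x=1)
          -> return 1
        -> return 2
        f(x=2) -> return 1  (same call as traced above)
      -> return 3
      f(x=3) -> return 2  (same call as traced above)
    -> return 5
    f(x=4) -> return 3  (same call as traced above)
  -> return 8
  f(x=5) -> return 5  (same call as traced above)
-> return 13

Final answer: 13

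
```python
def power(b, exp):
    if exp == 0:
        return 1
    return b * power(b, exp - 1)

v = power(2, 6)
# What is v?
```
Call trace:
power(b=2, exp=6)
  power(b=2, exp=5)
    power(b=2, exp=4)
      power(b=2, exp=3)
        power(b=2, exp=2)
          power(b=2, exp=1)
            power(b=2, exp=0)
            -> return 1
          -> return 2
        -> return 4
      -> return 8
    -> return 16
  -> return 32
-> return 64

Final answer: 64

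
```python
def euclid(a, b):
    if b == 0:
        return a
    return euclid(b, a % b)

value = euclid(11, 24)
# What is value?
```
Call trace:
euclid(a=11, b=24)
  euclid(a=24, b=11)
    euclid(a=11, b=2)
      euclid(a=2, b=1)
        euclid(a=1, b=0)
        -> return 1
      -> return 1
    -> return 1
  -> return 1
-> return 1

Final answer: 1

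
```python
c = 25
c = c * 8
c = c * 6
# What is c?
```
Trace:
  c=25
  c=200
  c=1200

Final answer: 1200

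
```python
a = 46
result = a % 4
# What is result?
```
Trace:
  a=46
  a=46, result=2

Final answer: 2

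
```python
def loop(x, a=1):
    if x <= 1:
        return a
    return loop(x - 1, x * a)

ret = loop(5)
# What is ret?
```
Call trace:
loop(x=5, a=1)
  loop(x=4, a=5)
    loop(x=3, a=20)
      loop(x=2, a=60)
        loop(x=1, a=120)
        -> return 120
      -> return 120
    -> return 120
  -> return 120
-> return 120

Final answer: 120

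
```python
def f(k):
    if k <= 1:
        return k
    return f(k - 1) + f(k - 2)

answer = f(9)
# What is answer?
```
Call trace (a repeated sub-call is expanded the first time; later identical calls just restate its return value):
f(k=9)
  f(k=8)
    f(k=7)
      f(k=6)
        f(k=5)
          f(k=4)
            f(k=3)
              f(k=2)
                f(k=1)
                -> return 1
                f(k=0)
                -> return 0
              -> return 1
              f(k=1)
              -> return 1
            -> return 2
            f(k=2) -> return 1  (same call as traced above)
          -> return 3
          f(k=3) -> return 2  (same call as traced above)
        -> return 5
        f(k=4) -> return 3  (same call as traced above)
      -> return 8
      f(k=5) -> return 5  (same call as traced above)
    -> return 13
    f(k=6) -> return 8  (same call as traced above)
  -> return 21
  f(k=7) -> return 13  (same call as traced above)
-> return 34

Final answer: 34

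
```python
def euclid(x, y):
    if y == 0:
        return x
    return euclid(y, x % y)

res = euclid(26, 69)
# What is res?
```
Call trace:
euclid(x=26, y=69)
  euclid(x=69, y=26)
    euclid(x=26, y=17)
      euclid(x=17, y=9)
        euclid(x=9, y=8)
          euclid(x=8, y=1)
            euclid(x=1, y=0)
            -> return 1
          -> return 1
        -> return 1
      -> return 1
    -> return 1
  -> return 1
-> return 1

Final answer: 1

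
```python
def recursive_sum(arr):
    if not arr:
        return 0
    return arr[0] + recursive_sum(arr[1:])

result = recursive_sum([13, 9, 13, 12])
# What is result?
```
Call trace:
recursive_sum(arr=[13, 9, 13, 12])
  recursive_sum(arr=[9, 13, 12])
    recursive_sum(arr=[13, 12])
      recursive_sum(arr=[12])
        recursive_sum(arr=[])
        -> return 0
      -> return 12
    -> return 25
  -> return 34
-> return 47

Final answer: 47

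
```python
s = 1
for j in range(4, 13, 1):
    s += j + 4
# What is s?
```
Trace:
  s=1
  s=9, j=4
  s=18, j=5
  s=28, j=6
  s=39, j=7
  s=51, j=8
  s=64, j=9
  s=78, j=10
  s=93, j=11
  s=109, j=12

Final answer: 109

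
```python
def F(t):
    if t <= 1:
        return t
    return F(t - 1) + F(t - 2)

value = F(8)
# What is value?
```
Call trace (a repeated sub-call is expanded the first time; later identical calls just restate its return value):
F(t=8)
  F(t=7)
    F(t=6)
      F(t=5)
        F(t=4)
          F(t=3)
            F(t=2)
              F(t=1)
              -> return 1
              F(t=0)
              -> return 0
            -> return 1
            F(t=1)
            -> return 1
          -> return 2
          F(t=2) -> return 1  (same call as traced above)
        -> return 3
        F(t=3) -> return 2  (same call as traced above)
      -> return 5
      F(t=4) -> return 3  (same call as traced above)
    -> return 8
    F(t=5) -> return 5  (same call as traced above)
  -> return 13
  F(t=6) -> return 8  (same call as traced above)
-> return 21

Final answer: 21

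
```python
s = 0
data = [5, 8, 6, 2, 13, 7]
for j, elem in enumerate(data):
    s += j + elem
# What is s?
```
Trace:
  s=0
  s=5, j=0, elem=5
  s=14, j=1, elem=8
  s=22, j=2, elem=6
  s=27, j=3, elem=2
  s=44, j=4, elem=13
  s=56, j=5, elem=7

Final answer: 56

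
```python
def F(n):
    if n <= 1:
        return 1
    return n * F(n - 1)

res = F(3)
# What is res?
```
Call trace:
F(n=3)
  F(n=2)
    F(n=1)
    -> return 1
  -> return 2
-> return 6

Final answer: 6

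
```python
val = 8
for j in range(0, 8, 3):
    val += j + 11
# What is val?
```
Trace:
  val=8
  val=19, j=0
  val=33, j=3
  val=50, j=6

Final answer: 50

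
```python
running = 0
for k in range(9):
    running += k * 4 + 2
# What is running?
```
Trace:
  running=0
  running=2, k=0
  running=8, k=1
  running=18, k=2
  running=32, k=3
  running=50, k=4
  running=72, k=5
  running=98, k=6
  running=128, k=7
  running=162, k=8

Final answer: 162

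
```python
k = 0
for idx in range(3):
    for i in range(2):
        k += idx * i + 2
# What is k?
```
Trace:
  k=0
  k=2, idx=0, i=0
  k=4, idx=0, i=1
  k=6, idx=1, i=0
  k=9, idx=1, i=1
  k=11, idx=2, i=0
  k=15, idx=2, i=1

Final answer: 15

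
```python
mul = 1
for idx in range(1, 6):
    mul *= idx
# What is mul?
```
Trace:
  mul=1
  mul=1, idx=1
  mul=2, idx=2
  mul=6, idx=3
  mul=24, idx=4
  mul=120, idx=5

Final answer: 120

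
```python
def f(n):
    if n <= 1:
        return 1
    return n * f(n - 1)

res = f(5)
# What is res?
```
Call trace:
f(n=5)
  f(n=4)
    f(n=3)
      f(n=2)
        f(n=1)
        -> return 1
      -> return 2
    -> return 6
  -> return 24
-> return 120

Final answer: 120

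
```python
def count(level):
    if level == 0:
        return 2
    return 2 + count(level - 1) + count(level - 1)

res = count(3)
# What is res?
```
Call trace (a repeated sub-call is expanded the first time; later identical calls just restate its return value):
count(level=3)
  count(level=2)
    count(level=1)
      count(level=0)
      -> return 2
      count(level=0)
      -> return 2
    -> return 6
    count(level=1) -> return 6  (same call as traced above)
  -> return 14
  count(level=2) -> return 14  (same call as traced above)
-> return 30

Final answer: 30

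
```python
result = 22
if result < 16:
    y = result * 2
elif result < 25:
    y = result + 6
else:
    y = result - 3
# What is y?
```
Trace:
  result=22
  result=22, y=28

Final answer: 28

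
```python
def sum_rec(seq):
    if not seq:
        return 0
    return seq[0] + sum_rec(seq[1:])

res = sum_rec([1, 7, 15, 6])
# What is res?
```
Call trace:
sum_rec(seq=[1, 7, 15, 6])
  sum_rec(seq=[7, 15, 6])
    sum_rec(seq=[15, 6])
      sum_rec(seq=[6])
        sum_rec(seq=[])
        -> return 0
      -> return 6
    -> return 21
  -> return 28
-> return 29

Final answer: 29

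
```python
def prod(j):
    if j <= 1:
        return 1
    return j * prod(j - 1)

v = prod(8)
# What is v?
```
Call trace:
prod(j=8)
  prod(j=7)
    prod(j=6)
      prod(j=5)
        prod(j=4)
          prod(j=3)
            prod(j=2)
              prod(j=1)
              -> return 1
            -> return 2
          -> return 6
        -> return 24
      -> return 120
    -> return 720
  -> return 5040
-> return 40320

Final answer: 40320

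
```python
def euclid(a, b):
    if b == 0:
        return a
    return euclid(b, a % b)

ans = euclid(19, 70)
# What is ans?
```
Call trace:
euclid(a=19, b=70)
  euclid(a=70, b=19)
    euclid(a=19, b=13)
      euclid(a=13, b=6)
        euclid(a=6, b=1)
          euclid(a=1, b=0)
          -> return 1
        -> return 1
      -> return 1
    -> return 1
  -> return 1
-> return 1

Final answer: 1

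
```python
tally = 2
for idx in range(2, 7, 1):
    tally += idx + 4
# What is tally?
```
Trace:
  tally=2
  tally=8, idx=2
  tally=15, idx=3
  tally=23, idx=4
  tally=32, idx=5
  tally=42, idx=6

Final answer: 42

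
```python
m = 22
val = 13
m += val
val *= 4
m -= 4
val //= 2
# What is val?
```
Trace:
  m=22
  m=22, val=13
  m=35, val=13
  m=35, val=52
  m=31, val=52
  m=31, val=26

Final answer: 26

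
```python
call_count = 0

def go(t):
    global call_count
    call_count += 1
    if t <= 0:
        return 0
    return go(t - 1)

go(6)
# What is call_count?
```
Call trace:
go(t=6)
  go(t=5)
    go(t=4)
      go(t=3)
        go(t=2)
          go(t=1)
            go(t=0)
            -> return 0
          -> return 0
        -> return 0
      -> return 0
    -> return 0
  -> return 0
-> return 0

call_count is incremented once per call. go is entered once for each t = 6, 5, 4, 3, 2, 1, 0 (the t <= 0 call returns without recursing), i.e. 6 + 1 calls.
call_count = 7

Final answer: 7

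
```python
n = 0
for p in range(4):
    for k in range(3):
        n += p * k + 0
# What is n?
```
Trace:
  n=0
  n=0, p=0, k=0
  n=0, p=0, k=1
  n=0, p=0, k=2
  n=0, p=1, k=0
  n=1, p=1, k=1
  n=3, p=1, k=2
  n=3, p=2, k=0
  n=5, p=2, k=1
  n=9, p=2, k=2
  n=9, p=3, k=0
  n=12, p=3, k=1
  n=18, p=3, k=2

Final answer: 18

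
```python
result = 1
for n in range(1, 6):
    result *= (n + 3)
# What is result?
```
Trace:
  result=1
  result=4, n=1
  result=20, n=2
  result=120, n=3
  result=840, n=4
  result=6720, n=5

Final answer: 6720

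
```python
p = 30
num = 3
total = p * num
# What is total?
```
Trace:
  p=30
  p=30, num=3
  p=30, num=3, total=90

Final answer: 90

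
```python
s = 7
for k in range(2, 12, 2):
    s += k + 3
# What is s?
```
Trace:
  s=7
  s=12, k=2
  s=19, k=4
  s=28, k=6
  s=39, k=8
  s=52, k=10

Final answer: 52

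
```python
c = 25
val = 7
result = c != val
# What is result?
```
Trace:
  c=25
  c=25, val=7
  c=25, val=7, result=True

Final answer: True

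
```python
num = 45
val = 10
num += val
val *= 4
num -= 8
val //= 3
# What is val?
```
Trace:
  num=45
  num=45, val=10
  num=55, val=10
  num=55, val=40
  num=47, val=40
  num=47, val=13

Final answer: 13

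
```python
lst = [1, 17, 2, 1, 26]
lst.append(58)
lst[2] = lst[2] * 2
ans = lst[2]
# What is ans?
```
Trace:
  lst=[1, 17, 2, 1, 26]
  lst=[1, 17, 2, 1, 26, 58]
  lst=[1, 17, 4, 1, 26, 58]
  lst=[1, 17, 4, 1, 26, 58], ans=4

Final answer: 4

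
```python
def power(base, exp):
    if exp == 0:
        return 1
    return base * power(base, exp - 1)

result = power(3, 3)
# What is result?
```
Call trace:
power(base=3, exp=3)
  power(base=3, exp=2)
    power(base=3, exp=1)
      power(base=3, exp=0)
      -> return 1
    -> return 3
  -> return 9
-> return 27

Final answer: 27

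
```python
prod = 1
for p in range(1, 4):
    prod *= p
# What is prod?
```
Trace:
  prod=1
  prod=1, p=1
  prod=2, p=2
  prod=6, p=3

Final answer: 6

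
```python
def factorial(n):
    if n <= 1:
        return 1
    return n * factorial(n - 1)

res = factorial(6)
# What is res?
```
Call trace:
factorial(n=6)
  factorial(n=5)
    factorial(n=4)
      factorial(n=3)
        factorial(n=2)
          factorial(n=1)
          -> return 1
        -> return 2
      -> return 6
    -> return 24
  -> return 120
-> return 720

Final answer: 720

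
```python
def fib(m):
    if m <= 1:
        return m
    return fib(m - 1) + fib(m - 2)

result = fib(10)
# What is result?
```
Call trace (a repeated sub-call is expanded the first time; later identical calls just restate its return value):
fib(m=10)
  fib(m=9)
    fib(m=8)
      fib(m=7)
        fib(m=6)
          fib(m=5)
            fib(m=4)
              fib(m=3)
                fib(m=2)
                  fib(m=1)
                  -> return 1
                  fib(m=0)
                  -> return 0
                -> return 1
                fib(m=1)
                -> return 1
              -> return 2
              fib(m=2) -> return 1  (same call as traced above)
            -> return 3
            fib(m=3) -> return 2  (same call as traced above)
          -> return 5
          fib(m=4) -> return 3  (same call as traced above)
        -> return 8
        fib(m=5) -> return 5  (same call as traced above)
      -> return 13
      fib(m=6) -> return 8  (same call as traced above)
    -> return 21
    fib(m=7) -> return 13  (same call as traced above)
  -> return 34
  fib(m=8) -> return 21  (same call as traced above)
-> return 55

Final answer: 55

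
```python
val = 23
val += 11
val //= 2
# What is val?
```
Trace:
  val=23
  val=34
  val=17

Final answer: 17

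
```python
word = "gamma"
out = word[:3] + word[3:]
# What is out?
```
Trace:
  word='gamma'
  word='gamma', out='gamma'

Final answer: 'gamma'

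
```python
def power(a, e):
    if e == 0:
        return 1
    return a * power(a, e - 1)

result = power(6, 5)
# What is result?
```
Call trace:
power(a=6, e=5)
  power(a=6, e=4)
    power(a=6, e=3)
      power(a=6, e=2)
        power(a=6, e=1)
          power(a=6, e=0)
          -> return 1
        -> return 6
      -> return 36
    -> return 216
  -> return 1296
-> return 7776

Final answer: 7776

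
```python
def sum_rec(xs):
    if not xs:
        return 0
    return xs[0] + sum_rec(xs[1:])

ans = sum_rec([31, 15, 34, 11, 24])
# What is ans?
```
Call trace:
sum_rec(xs=[31, 15, 34, 11, 24])
  sum_rec(xs=[15, 34, 11, 24])
    sum_rec(xs=[34, 11, 24])
      sum_rec(xs=[11, 24])
        sum_rec(xs=[24])
          sum_rec(xs=[])
          -> return 0
        -> return 24
      -> return 35
    -> return 69
  -> return 84
-> return 115

Final answer: 115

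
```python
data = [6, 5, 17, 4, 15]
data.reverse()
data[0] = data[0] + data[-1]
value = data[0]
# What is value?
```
Trace:
  data=[6, 5, 17, 4, 15]
  data=[15, 4, 17, 5, 6]
  data=[21, 4, 17, 5, 6]
  data=[21, 4, 17, 5, 6], value=21

Final answer: 21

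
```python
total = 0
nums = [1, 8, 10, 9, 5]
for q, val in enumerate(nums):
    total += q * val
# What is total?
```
Trace:
  total=0
  total=0, q=0, val=1
  total=8, q=1, val=8
  total=28, q=2, val=10
  total=55, q=3, val=9
  total=75, q=4, val=5

Final answer: 75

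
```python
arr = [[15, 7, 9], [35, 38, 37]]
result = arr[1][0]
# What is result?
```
Trace:
  arr=[[15, 7, 9], [35, 38, 37]]
  arr=[[15, 7, 9], [35, 38, 37]], result=35

Final answer: 35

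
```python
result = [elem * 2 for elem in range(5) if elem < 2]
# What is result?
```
Trace:
  elem=0
  elem=1
  elem=2
  elem=3
  elem=4
  result=[0, 2]

Final answer: [0, 2]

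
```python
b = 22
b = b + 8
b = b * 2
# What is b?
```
Trace:
  b=22
  b=30
  b=60

Final answer: 60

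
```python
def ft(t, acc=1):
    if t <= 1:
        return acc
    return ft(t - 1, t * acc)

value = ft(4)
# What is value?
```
Call trace:
ft(t=4, acc=1)
  ft(t=3, acc=4)
    ft(t=2, acc=12)
      ft(t=1, acc=24)
      -> return 24
    -> return 24
  -> return 24
-> return 24

Final answer: 24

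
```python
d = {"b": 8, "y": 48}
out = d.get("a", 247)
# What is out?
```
Trace:
  d={'b': 8, 'y': 48}
  d={'b': 8, 'y': 48}, out=247

Final answer: 247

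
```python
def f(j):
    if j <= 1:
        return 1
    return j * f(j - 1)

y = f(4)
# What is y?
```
Call trace:
f(j=4)
  f(j=3)
    f(j=2)
      f(j=1)
      -> return 1
    -> return 2
  -> return 6
-> return 24

Final answer: 24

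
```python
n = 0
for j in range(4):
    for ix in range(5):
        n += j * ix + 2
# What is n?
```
Trace:
  n=0
  n=2, j=0, ix=0
  n=4, j=0, ix=1
  n=6, j=0, ix=2
  n=8, j=0, ix=3
  n=10, j=0, ix=4
  n=12, j=1, ix=0
  n=15, j=1, ix=1
  n=19, j=1, ix=2
  n=24, j=1, ix=3
  n=30, j=1, ix=4
  n=32, j=2, ix=0
  n=36, j=2, ix=1
  n=42, j=2, ix=2
  n=50, j=2, ix=3
  n=60, j=2, ix=4
  n=62, j=3, ix=0
  n=67, j=3, ix=1
  n=75, j=3, ix=2
  n=86, j=3, ix=3
  n=100, j=3, ix=4

Final answer: 100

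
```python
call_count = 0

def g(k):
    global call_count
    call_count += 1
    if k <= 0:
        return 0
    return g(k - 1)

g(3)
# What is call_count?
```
Call trace:
g(k=3)
  g(k=2)
    g(k=1)
      g(k=0)
      -> return 0
    -> return 0
  -> return 0
-> return 0

call_count is incremented once per call. g is entered once for each k = 3, 2, 1, 0 (the k <= 0 call returns without recursing), i.e. 3 + 1 calls.
call_count = 4

Final answer: 4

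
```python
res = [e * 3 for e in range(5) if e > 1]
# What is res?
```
Trace:
  e=0
  e=1
  e=2
  e=3
  e=4
  res=[6, 9, 12]

Final answer: [6, 9, 12]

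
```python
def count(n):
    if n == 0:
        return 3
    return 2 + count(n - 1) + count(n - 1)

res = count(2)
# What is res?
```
Call trace (a repeated sub-call is expanded the first time; later identical calls just restate its return value):
count(n=2)
  count(n=1)
    count(n=0)
    -> return 3
    count(n=0)
    -> return 3
  -> return 8
  count(n=1) -> return 8  (same call as traced above)
-> return 18

Final answer: 18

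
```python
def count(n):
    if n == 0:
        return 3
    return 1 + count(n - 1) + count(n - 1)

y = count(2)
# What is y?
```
Call trace (a repeated sub-call is expanded the first time; later identical calls just restate its return value):
count(n=2)
  count(n=1)
    count(n=0)
    -> return 3
    count(n=0)
    -> return 3
  -> return 7
  count(n=1) -> return 7  (same call as traced above)
-> return 15

Final answer: 15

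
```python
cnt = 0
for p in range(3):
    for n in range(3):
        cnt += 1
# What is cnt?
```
Trace:
  cnt=0
  cnt=1, p=0, n=0
  cnt=2, p=0, n=1
  cnt=3, p=0, n=2
  cnt=4, p=1, n=0
  cnt=5, p=1, n=1
  cnt=6, p=1, n=2
  cnt=7, p=2, n=0
  cnt=8, p=2, n=1
  cnt=9, p=2, n=2

Final answer: 9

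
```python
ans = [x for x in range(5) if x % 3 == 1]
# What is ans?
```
Trace:
  x=0
  x=1
  x=2
  x=3
  x=4
  ans=[1, 4]

Final answer: [1, 4]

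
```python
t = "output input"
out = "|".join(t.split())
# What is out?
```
Trace:
  t='output input'
  t='output input', out='output|input'

Final answer: 'output|input'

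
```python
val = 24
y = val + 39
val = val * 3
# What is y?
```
Trace:
  val=24
  val=24, y=63
  val=72, y=63

Final answer: 63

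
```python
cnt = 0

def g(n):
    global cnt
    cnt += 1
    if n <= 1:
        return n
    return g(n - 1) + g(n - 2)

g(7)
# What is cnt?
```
Call trace (a repeated sub-call is expanded the first time; later identical calls just restate its return value):
g(n=7)
  g(n=6)
    g(n=5)
      g(n=4)
        g(n=3)
          g(n=2)
            g(n=1)
            -> return 1
            g(n=0)
            -> return 0
          -> return 1
          g(n=1)
          -> return 1
        -> return 2
        g(n=2) -> return 1  (same call as traced above)
      -> return 3
      g(n=3) -> return 2  (same call as traced above)
    -> return 5
    g(n=4) -> return 3  (same call as traced above)
  -> return 8
  g(n=5) -> return 5  (same call as traced above)
-> return 13

cnt is incremented once per call, so count the calls in each subtree. Let C(n) = number of calls made by g(n).
C(0) = C(1) = 1 (base case, no recursion); C(n) = 1 + C(n - 1) + C(n - 2) otherwise.
C(2) = 1 + C(1) + C(0) = 1 + 1 + 1 = 3
C(3) = 1 + C(2) + C(1) = 1 + 3 + 1 = 5
C(4) = 1 + C(3) + C(2) = 1 + 5 + 3 = 9
C(5) = 1 + C(4) + C(3) = 1 + 9 + 5 = 15
C(6) = 1 + C(5) + C(4) = 1 + 15 + 9 = 25
C(7) = 1 + C(6) + C(5) = 1 + 25 + 15 = 41
cnt = C(7) = 41

Final answer: 41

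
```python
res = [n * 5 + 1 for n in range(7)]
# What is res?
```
Trace:
  n=0
  n=1
  n=2
  n=3
  n=4
  n=5
  n=6
  res=[1, 6, 11, 16, 21, 26, 31]

Final answer: [1, 6, 11, 16, 21, 26, 31]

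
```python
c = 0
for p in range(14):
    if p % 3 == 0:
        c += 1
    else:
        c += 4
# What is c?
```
Trace:
  c=0
  c=1, p=0
  c=5, p=1
  c=9, p=2
  c=10, p=3
  c=14, p=4
  c=18, p=5
  c=19, p=6
  c=23, p=7
  c=27, p=8
  c=28, p=9
  c=32, p=10
  c=36, p=11
  c=37, p=12
  c=41, p=13

Final answer: 41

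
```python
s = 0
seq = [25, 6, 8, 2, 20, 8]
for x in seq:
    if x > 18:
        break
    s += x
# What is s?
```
Trace:
  s=0
  s=0, x=25

Final answer: 0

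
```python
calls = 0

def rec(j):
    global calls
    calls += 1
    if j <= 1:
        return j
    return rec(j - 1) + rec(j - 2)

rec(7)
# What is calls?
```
Call trace (a repeated sub-call is expanded the first time; later identical calls just restate its return value):
rec(j=7)
  rec(j=6)
    rec(j=5)
      rec(j=4)
        rec(j=3)
          rec(j=2)
            rec(j=1)
            -> return 1
            rec(j=0)
            -> return 0
          -> return 1
          rec(j=1)
          -> return 1
        -> return 2
        rec(j=2) -> return 1  (same call as traced above)
      -> return 3
      rec(j=3) -> return 2  (same call as traced above)
    -> return 5
    rec(j=4) -> return 3  (same call as traced above)
  -> return 8
  rec(j=5) -> return 5  (same call as traced above)
-> return 13

calls is incremented once per call, so count the calls in each subtree. Let C(j) = number of calls made by rec(j).
C(0) = C(1) = 1 (base case, no recursion); C(j) = 1 + C(j - 1) + C(j - 2) otherwise.
C(2) = 1 + C(1) + C(0) = 1 + 1 + 1 = 3
C(3) = 1 + C(2) + C(1) = 1 + 3 + 1 = 5
C(4) = 1 + C(3) + C(2) = 1 + 5 + 3 = 9
C(5) = 1 + C(4) + C(3) = 1 + 9 + 5 = 15
C(6) = 1 + C(5) + C(4) = 1 + 15 + 9 = 25
C(7) = 1 + C(6) + C(5) = 1 + 25 + 15 = 41
calls = C(7) = 41

Final answer: 41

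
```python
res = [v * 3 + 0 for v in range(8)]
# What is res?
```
Trace:
  v=0
  v=1
  v=2
  v=3
  v=4
  v=5
  v=6
  v=7
  res=[0, 3, 6, 9, 12, 15, 18, 21]

Final answer: [0, 3, 6, 9, 12, 15, 18, 21]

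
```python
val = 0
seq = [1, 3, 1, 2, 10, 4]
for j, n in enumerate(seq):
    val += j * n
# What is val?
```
Trace:
  val=0
  val=0, j=0, n=1
  val=3, j=1, n=3
  val=5, j=2, n=1
  val=11, j=3, n=2
  val=51, j=4, n=10
  val=71, j=5, n=4

Final answer: 71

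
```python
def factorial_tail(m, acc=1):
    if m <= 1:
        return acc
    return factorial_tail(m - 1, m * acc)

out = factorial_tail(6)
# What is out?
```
Call trace:
factorial_tail(m=6, acc=1)
  factorial_tail(m=5, acc=6)
    factorial_tail(m=4, acc=30)
      factorial_tail(m=3, acc=120)
        factorial_tail(m=2, acc=360)
          factorial_tail(m=1, acc=720)
          -> return 720
        -> return 720
      -> return 720
    -> return 720
  -> return 720
-> return 720

Final answer: 720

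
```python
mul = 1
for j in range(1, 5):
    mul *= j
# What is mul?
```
Trace:
  mul=1
  mul=1, j=1
  mul=2, j=2
  mul=6, j=3
  mul=24, j=4

Final answer: 24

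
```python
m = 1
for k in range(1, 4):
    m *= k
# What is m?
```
Trace:
  m=1
  m=1, k=1
  m=2, k=2
  m=6, k=3

Final answer: 6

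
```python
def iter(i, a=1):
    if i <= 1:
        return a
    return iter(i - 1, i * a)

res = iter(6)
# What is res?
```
Call trace:
iter(i=6, a=1)
  iter(i=5, a=6)
    iter(i=4, a=30)
      iter(i=3, a=120)
        iter(i=2, a=360)
          iter(i=1, a=720)
          -> return 720
        -> return 720
      -> return 720
    -> return 720
  -> return 720
-> return 720

Final answer: 720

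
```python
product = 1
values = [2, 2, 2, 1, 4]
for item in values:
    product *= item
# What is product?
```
Trace:
  product=1
  product=2, item=2
  product=4, item=2
  product=8, item=2
  product=8, item=1
  product=32, item=4

Final answer: 32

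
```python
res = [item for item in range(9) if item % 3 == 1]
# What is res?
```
Trace:
  item=0
  item=1
  item=2
  item=3
  item=4
  item=5
  item=6
  item=7
  item=8
  res=[1, 4, 7]

Final answer: [1, 4, 7]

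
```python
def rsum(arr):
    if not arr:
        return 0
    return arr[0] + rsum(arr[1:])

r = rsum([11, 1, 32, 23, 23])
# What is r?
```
Call trace:
rsum(arr=[11, 1, 32, 23, 23])
  rsum(arr=[1, 32, 23, 23])
    rsum(arr=[32, 23, 23])
      rsum(arr=[23, 23])
        rsum(arr=[23])
          rsum(arr=[])
          -> return 0
        -> return 23
      -> return 46
    -> return 78
  -> return 79
-> return 90

Final answer: 90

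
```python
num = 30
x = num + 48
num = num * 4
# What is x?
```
Trace:
  num=30
  num=30, x=78
  num=120, x=78

Final answer: 78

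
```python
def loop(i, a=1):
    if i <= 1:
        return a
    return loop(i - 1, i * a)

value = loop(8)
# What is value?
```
Call trace:
loop(i=8, a=1)
  loop(i=7, a=8)
    loop(i=6, a=56)
      loop(i=5, a=336)
        loop(i=4, a=1680)
          loop(i=3, a=6720)
            loop(i=2, a=20160)
              loop(i=1, a=40320)
              -> return 40320
            -> return 40320
          -> return 40320
        -> return 40320
      -> return 40320
    -> return 40320
  -> return 40320
-> return 40320

Final answer: 40320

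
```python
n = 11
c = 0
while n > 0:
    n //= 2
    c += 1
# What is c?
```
Trace:
  n=11
  n=11, c=0
  n=5, c=1
  n=2, c=2
  n=1, c=3
  n=0, c=4

Final answer: 4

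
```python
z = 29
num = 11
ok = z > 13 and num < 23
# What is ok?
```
Trace:
  z=29
  z=29, num=11
  z=29, num=11, ok=True

Final answer: True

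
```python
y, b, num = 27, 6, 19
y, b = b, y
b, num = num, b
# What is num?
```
Trace:
  y=27, b=6, num=19
  y=6, b=27, num=19
  y=6, b=19, num=27

Final answer: 27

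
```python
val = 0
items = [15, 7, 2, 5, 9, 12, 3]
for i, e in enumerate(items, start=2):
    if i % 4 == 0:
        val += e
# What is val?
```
Trace:
  val=0
  val=0, i=2, e=15
  val=0, i=3, e=7
  val=2, i=4, e=2
  val=2, i=5, e=5
  val=2, i=6, e=9
  val=2, i=7, e=12
  val=5, i=8, e=3

Final answer: 5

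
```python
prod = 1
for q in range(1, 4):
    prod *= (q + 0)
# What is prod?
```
Trace:
  prod=1
  prod=1, q=1
  prod=2, q=2
  prod=6, q=3

Final answer: 6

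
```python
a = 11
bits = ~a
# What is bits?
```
Trace:
  a=11
  a=11, bits=-12

Final answer: -12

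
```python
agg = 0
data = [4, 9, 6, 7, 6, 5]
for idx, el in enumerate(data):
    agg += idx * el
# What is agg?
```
Trace:
  agg=0
  agg=0, idx=0, el=4
  agg=9, idx=1, el=9
  agg=21, idx=2, el=6
  agg=42, idx=3, el=7
  agg=66, idx=4, el=6
  agg=91, idx=5, el=5

Final answer: 91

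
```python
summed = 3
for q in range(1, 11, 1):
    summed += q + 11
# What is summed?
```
Trace:
  summed=3
  summed=15, q=1
  summed=28, q=2
  summed=42, q=3
  summed=57, q=4
  summed=73, q=5
  summed=90, q=6
  summed=108, q=7
  summed=127, q=8
  summed=147, q=9
  summed=168, q=10

Final answer: 168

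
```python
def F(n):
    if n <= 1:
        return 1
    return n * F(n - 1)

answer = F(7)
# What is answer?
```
Call trace:
F(n=7)
  F(n=6)
    F(n=5)
      F(n=4)
        F(n=3)
          F(n=2)
            F(n=1)
            -> return 1
          -> return 2
        -> return 6
      -> return 24
    -> return 120
  -> return 720
-> return 5040

Final answer: 5040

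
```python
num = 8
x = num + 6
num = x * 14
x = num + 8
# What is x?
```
Trace:
  num=8
  num=8, x=14
  num=196, x=14
  num=196, x=204

Final answer: 204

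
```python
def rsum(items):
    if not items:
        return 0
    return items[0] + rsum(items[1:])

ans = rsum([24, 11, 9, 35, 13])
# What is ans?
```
Call trace:
rsum(items=[24, 11, 9, 35, 13])
  rsum(items=[11, 9, 35, 13])
    rsum(items=[9, 35, 13])
      rsum(items=[35, 13])
        rsum(items=[13])
          rsum(items=[])
          -> return 0
        -> return 13
      -> return 48
    -> return 57
  -> return 68
-> return 92

Final answer: 92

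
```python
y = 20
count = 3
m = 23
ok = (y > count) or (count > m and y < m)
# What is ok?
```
Trace:
  y=20
  y=20, count=3
  y=20, count=3, m=23
  y=20, count=3, m=23, ok=True

Final answer: True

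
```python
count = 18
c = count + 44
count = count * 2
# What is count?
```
Trace:
  count=18
  count=18, c=62
  count=36, c=62

Final answer: 36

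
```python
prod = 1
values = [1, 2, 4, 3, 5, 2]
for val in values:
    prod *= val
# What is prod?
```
Trace:
  prod=1
  prod=1, val=1
  prod=2, val=2
  prod=8, val=4
  prod=24, val=3
  prod=120, val=5
  prod=240, val=2

Final answer: 240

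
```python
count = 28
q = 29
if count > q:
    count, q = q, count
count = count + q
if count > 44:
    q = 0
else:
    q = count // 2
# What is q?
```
Trace:
  count=28
  count=28, q=29
  count=28, q=29
  count=57, q=29
  count=57, q=0

Final answer: 0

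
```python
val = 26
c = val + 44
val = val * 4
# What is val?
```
Trace:
  val=26
  val=26, c=70
  val=104, c=70

Final answer: 104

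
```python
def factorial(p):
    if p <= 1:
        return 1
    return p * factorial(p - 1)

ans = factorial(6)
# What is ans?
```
Call trace:
factorial(p=6)
  factorial(p=5)
    factorial(p=4)
      factorial(p=3)
        factorial(p=2)
          factorial(p=1)
          -> return 1
        -> return 2
      -> return 6
    -> return 24
  -> return 120
-> return 720

Final answer: 720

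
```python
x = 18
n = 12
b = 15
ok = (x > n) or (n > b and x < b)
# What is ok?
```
Trace:
  x=18
  x=18, n=12
  x=18, n=12, b=15
  x=18, n=12, b=15, ok=True

Final answer: True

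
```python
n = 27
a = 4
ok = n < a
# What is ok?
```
Trace:
  n=27
  n=27, a=4
  n=27, a=4, ok=False

Final answer: False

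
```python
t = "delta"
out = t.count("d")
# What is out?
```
Trace:
  t='delta'
  t='delta', out=1

Final answer: 1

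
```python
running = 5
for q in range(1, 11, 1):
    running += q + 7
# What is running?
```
Trace:
  running=5
  running=13, q=1
  running=22, q=2
  running=32, q=3
  running=43, q=4
  running=55, q=5
  running=68, q=6
  running=82, q=7
  running=97, q=8
  running=113, q=9
  running=130, q=10

Final answer: 130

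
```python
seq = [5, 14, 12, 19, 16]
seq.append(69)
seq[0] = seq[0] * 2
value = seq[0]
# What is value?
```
Trace:
  seq=[5, 14, 12, 19, 16]
  seq=[5, 14, 12, 19, 16, 69]
  seq=[10, 14, 12, 19, 16, 69]
  seq=[10, 14, 12, 19, 16, 69], value=10

Final answer: 10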